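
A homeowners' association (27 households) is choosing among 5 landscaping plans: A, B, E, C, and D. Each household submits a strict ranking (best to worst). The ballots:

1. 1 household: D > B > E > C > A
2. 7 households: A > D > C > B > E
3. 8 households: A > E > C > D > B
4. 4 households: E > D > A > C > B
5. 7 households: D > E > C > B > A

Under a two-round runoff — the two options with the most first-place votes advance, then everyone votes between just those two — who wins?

Round 1 first-place votes: A 15, B 0, E 4, C 0, D 8.
A and D advance.
Runoff: A is preferred to D by 15 voters; D by 12.
A wins the runoff.

A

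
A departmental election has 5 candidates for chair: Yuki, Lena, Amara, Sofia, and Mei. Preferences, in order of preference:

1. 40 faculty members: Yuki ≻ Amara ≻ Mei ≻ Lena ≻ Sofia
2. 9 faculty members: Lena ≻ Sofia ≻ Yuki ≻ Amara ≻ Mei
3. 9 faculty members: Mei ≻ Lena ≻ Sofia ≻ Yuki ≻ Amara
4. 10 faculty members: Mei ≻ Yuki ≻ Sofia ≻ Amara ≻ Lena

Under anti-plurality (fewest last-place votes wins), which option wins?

Last-place votes: Yuki 0, Lena 10, Amara 9, Sofia 40, Mei 9.
Yuki is ranked last by the fewest voters, so Yuki wins.

Yuki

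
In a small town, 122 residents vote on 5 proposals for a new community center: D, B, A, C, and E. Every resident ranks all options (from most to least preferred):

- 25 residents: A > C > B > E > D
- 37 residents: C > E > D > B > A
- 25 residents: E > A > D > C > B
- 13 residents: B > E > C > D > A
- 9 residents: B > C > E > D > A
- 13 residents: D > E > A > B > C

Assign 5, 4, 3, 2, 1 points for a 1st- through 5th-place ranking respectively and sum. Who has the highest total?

E

D: 25·1 + 37·3 + 25·3 + 13·2 + 9·2 + 13·5 = 320
B: 25·3 + 37·2 + 25·1 + 13·5 + 9·5 + 13·2 = 310
A: 25·5 + 37·1 + 25·4 + 13·1 + 9·1 + 13·3 = 323
C: 25·4 + 37·5 + 25·2 + 13·3 + 9·4 + 13·1 = 423
E: 25·2 + 37·4 + 25·5 + 13·4 + 9·3 + 13·4 = 454
E has the highest Borda score (454).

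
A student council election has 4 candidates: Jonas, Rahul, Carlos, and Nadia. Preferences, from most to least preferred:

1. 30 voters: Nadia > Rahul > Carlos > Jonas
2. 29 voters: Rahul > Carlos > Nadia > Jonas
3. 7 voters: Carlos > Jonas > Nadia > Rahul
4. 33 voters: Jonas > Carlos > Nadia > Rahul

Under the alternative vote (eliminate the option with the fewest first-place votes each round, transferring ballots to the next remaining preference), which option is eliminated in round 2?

Rahul

Round 1: Jonas 33, Rahul 29, Carlos 7, Nadia 30. Eliminate Carlos.
Round 2: Jonas 40, Rahul 29, Nadia 30. Eliminate Rahul.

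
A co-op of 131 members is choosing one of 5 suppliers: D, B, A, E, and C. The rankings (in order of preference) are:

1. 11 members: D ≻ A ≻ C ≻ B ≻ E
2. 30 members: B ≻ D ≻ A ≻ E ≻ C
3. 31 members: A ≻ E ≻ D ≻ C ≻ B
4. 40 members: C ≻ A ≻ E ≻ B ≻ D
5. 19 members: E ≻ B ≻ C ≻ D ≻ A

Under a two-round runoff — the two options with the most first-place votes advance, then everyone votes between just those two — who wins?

Round 1 first-place votes: D 11, B 30, A 31, E 19, C 40.
C and A advance.
Runoff: C is preferred to A by 59 voters; A by 72.
A wins the runoff.

A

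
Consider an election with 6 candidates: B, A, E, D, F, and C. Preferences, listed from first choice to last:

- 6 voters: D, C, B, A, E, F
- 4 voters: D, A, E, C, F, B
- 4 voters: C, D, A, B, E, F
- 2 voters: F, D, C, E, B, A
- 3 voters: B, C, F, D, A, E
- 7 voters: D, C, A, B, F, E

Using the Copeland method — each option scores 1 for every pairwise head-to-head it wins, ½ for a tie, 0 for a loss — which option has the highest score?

D

B: beats E and F; loses to A, D, and C → score 2.
A: beats B, E, and F; loses to D and C → score 3.
E: beats F; loses to B, A, D, and C → score 1.
D: beats B, A, E, F, and C → score 5.
F: loses to B, A, E, D, and C → score 0.
C: beats B, A, E, and F; loses to D → score 4.
D has the best pairwise record.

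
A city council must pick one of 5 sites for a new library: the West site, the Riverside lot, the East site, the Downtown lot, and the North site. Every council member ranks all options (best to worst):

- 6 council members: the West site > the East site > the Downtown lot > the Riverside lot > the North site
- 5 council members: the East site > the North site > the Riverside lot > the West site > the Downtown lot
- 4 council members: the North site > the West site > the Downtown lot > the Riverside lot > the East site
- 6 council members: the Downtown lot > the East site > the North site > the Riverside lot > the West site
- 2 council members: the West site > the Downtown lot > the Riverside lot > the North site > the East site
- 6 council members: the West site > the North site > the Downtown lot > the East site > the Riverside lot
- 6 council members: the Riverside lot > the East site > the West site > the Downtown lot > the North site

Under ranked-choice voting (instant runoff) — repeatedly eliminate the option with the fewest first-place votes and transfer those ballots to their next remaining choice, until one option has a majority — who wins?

the West site

Round 1: the West site 14, the Riverside lot 6, the East site 5, the Downtown lot 6, the North site 4. Eliminate the North site.
Round 2: the West site 18, the Riverside lot 6, the East site 5, the Downtown lot 6. The West site has a majority.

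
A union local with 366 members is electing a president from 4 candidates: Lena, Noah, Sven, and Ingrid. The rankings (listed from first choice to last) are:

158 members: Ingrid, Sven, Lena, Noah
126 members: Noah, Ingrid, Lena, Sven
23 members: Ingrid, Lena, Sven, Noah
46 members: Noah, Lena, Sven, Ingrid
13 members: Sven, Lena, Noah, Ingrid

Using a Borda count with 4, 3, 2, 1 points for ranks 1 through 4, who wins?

Ingrid

Lena: 158·2 + 126·2 + 23·3 + 46·3 + 13·3 = 814
Noah: 158·1 + 126·4 + 23·1 + 46·4 + 13·2 = 895
Sven: 158·3 + 126·1 + 23·2 + 46·2 + 13·4 = 790
Ingrid: 158·4 + 126·3 + 23·4 + 46·1 + 13·1 = 1161
Ingrid has the highest Borda score (1161).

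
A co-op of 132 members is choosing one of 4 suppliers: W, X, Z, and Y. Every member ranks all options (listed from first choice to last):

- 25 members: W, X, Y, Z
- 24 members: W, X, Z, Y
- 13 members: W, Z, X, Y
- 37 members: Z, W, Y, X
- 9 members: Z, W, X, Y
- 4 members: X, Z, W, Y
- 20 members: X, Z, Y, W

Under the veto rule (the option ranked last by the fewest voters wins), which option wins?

W

Last-place votes: W 20, X 37, Z 25, Y 50.
W is ranked last by the fewest voters, so W wins.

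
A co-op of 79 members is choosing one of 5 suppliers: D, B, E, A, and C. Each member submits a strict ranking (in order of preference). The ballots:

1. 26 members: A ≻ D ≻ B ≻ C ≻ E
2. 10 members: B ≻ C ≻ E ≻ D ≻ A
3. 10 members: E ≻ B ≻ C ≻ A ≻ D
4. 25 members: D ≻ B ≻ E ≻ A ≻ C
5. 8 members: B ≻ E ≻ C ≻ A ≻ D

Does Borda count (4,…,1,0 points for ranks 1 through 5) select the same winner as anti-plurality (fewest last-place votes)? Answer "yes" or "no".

yes

Borda — scores: D 188, B 229, E 134, A 147, C 92. Winner: B.
Anti-plurality — last-place votes: D 18, B 0, E 26, A 10, C 25. Winner: B.
The two methods agree.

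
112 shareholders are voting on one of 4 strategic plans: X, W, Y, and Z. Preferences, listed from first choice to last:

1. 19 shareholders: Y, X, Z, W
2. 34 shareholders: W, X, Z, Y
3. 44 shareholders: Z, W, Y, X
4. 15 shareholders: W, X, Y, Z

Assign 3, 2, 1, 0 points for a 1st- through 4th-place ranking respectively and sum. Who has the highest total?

W

X: 19·2 + 34·2 + 44·0 + 15·2 = 136
W: 19·0 + 34·3 + 44·2 + 15·3 = 235
Y: 19·3 + 34·0 + 44·1 + 15·1 = 116
Z: 19·1 + 34·1 + 44·3 + 15·0 = 185
W has the highest Borda score (235).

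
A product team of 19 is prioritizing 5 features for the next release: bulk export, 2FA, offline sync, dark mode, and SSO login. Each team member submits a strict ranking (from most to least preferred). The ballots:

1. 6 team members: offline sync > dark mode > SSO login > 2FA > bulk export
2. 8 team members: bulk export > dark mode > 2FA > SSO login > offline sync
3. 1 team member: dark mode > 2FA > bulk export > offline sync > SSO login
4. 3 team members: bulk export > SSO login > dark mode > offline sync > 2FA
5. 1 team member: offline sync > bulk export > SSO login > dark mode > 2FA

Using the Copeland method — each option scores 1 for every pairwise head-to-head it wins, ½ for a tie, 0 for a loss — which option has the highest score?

bulk export: beats 2FA, offline sync, dark mode, and SSO login → score 4.
2FA: loses to bulk export, offline sync, dark mode, and SSO login → score 0.
offline sync: beats 2FA; loses to bulk export, dark mode, and SSO login → score 1.
dark mode: beats 2FA, offline sync, and SSO login; loses to bulk export → score 3.
SSO login: beats 2FA and offline sync; loses to bulk export and dark mode → score 2.
bulk export has the best pairwise record.

bulk export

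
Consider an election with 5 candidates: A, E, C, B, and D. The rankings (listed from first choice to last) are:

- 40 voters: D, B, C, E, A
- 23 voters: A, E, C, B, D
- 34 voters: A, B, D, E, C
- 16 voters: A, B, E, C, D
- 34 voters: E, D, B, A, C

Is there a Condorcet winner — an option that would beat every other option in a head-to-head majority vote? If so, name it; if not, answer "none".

D

D vs A: 74–73 for D.
D vs E: 74–73 for D.
D vs C: 108–39 for D.
D vs B: 74–73 for D.
D beats every other option head-to-head.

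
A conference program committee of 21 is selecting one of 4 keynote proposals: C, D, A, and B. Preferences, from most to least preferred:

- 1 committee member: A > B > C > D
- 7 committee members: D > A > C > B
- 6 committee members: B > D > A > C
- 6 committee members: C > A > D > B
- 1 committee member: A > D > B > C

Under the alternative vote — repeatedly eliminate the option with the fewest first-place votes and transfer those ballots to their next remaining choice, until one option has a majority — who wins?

Round 1: C 6, D 7, A 2, B 6. Eliminate A.
Round 2: C 6, D 8, B 7. Eliminate C.
Round 3: D 14, B 7. D has a majority.

D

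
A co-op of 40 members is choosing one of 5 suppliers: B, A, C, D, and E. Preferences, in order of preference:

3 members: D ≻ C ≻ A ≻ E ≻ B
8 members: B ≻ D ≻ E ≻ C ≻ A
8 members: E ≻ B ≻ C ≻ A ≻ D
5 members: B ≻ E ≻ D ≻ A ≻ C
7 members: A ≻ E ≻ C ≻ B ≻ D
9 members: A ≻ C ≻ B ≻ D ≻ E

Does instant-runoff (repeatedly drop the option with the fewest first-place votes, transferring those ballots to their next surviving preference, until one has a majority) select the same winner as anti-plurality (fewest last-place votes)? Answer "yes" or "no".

yes

Instant-runoff — R1 B 13, A 16, C 0, D 3, E 8 (C out); R2 B 13, A 16, D 3, E 8 (D out); R3 B 13, A 19, E 8 (E out); R4 B 21, A 19 (B winner). Winner: B.
Anti-plurality — last-place votes: B 3, A 8, C 5, D 15, E 9. Winner: B.
The two methods agree.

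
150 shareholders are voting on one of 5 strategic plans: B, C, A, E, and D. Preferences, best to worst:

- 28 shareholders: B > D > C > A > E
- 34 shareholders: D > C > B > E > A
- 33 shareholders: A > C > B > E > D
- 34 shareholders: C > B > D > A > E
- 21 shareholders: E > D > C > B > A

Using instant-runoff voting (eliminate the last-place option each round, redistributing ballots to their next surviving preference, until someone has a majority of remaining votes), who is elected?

Round 1: B 28, C 34, A 33, E 21, D 34. Eliminate E.
Round 2: B 28, C 34, A 33, D 55. Eliminate B.
Round 3: C 34, A 33, D 83. D has a majority.

D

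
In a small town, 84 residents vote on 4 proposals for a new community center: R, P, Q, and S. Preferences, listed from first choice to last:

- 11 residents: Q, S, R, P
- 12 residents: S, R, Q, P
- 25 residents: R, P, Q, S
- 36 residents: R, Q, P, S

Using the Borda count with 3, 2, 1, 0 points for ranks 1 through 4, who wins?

R: 11·1 + 12·2 + 25·3 + 36·3 = 218
P: 11·0 + 12·0 + 25·2 + 36·1 = 86
Q: 11·3 + 12·1 + 25·1 + 36·2 = 142
S: 11·2 + 12·3 + 25·0 + 36·0 = 58
R has the highest Borda score (218).

R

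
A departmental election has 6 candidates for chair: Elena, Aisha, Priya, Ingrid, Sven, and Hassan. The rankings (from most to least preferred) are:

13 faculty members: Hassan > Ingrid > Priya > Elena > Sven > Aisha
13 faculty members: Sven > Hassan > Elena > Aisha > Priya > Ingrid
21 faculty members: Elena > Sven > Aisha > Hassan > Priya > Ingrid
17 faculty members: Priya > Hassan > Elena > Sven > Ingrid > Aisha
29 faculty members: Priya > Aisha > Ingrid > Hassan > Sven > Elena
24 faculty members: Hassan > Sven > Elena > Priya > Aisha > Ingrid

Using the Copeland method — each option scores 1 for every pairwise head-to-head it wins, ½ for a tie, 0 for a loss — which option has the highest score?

Hassan

Elena: beats Aisha and Ingrid; loses to Priya, Sven, and Hassan → score 2.
Aisha: beats Ingrid; loses to Elena, Priya, Sven, and Hassan → score 1.
Priya: beats Elena, Aisha, Ingrid, and Sven; loses to Hassan → score 4.
Ingrid: loses to Elena, Aisha, Priya, Sven, and Hassan → score 0.
Sven: beats Elena, Aisha, and Ingrid; loses to Priya and Hassan → score 3.
Hassan: beats Elena, Aisha, Priya, Ingrid, and Sven → score 5.
Hassan has the best pairwise record.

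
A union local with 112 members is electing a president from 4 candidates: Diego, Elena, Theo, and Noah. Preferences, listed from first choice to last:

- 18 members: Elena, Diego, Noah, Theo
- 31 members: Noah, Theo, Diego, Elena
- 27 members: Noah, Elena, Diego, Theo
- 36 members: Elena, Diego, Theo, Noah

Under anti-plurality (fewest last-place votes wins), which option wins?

Last-place votes: Diego 0, Elena 31, Theo 45, Noah 36.
Diego is ranked last by the fewest voters, so Diego wins.

Diego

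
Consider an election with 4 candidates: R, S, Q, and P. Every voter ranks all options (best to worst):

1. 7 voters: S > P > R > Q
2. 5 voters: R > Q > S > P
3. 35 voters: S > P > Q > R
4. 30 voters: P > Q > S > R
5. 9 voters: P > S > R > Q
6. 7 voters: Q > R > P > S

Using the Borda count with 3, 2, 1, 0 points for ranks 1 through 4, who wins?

P

R: 7·1 + 5·3 + 35·0 + 30·0 + 9·1 + 7·2 = 45
S: 7·3 + 5·1 + 35·3 + 30·1 + 9·2 + 7·0 = 179
Q: 7·0 + 5·2 + 35·1 + 30·2 + 9·0 + 7·3 = 126
P: 7·2 + 5·0 + 35·2 + 30·3 + 9·3 + 7·1 = 208
P has the highest Borda score (208).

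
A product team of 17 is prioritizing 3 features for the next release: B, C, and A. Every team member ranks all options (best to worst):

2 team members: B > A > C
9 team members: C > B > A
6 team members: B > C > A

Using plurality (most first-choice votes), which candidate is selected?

C

First-place votes: B 8, C 9, A 0.
C has the most first-place votes.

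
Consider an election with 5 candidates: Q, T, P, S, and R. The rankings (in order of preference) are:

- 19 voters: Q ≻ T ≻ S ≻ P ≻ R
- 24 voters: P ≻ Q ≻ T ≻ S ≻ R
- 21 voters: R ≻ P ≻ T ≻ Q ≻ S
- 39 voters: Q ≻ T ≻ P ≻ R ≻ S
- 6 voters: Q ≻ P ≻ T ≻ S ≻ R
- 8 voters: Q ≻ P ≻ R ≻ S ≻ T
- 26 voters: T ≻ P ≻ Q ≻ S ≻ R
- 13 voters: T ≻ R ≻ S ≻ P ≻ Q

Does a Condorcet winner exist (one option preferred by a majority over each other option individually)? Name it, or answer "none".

none

Checking pairwise contests:
P beats Q 84–72.
Q beats T 96–60.
T beats P 97–59.
Q beats S 143–13.
Q beats R 122–34.
Every option loses at least one head-to-head, so there is no Condorcet winner.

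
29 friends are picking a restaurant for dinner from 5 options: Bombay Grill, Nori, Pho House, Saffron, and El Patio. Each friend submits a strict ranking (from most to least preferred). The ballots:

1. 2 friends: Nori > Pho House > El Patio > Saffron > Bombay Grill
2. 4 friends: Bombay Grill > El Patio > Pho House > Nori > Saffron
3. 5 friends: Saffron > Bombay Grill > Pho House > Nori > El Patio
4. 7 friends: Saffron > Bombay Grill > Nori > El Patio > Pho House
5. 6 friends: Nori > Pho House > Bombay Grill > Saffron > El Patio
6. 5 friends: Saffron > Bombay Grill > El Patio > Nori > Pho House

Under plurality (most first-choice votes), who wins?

Saffron

First-place votes: Bombay Grill 4, Nori 8, Pho House 0, Saffron 17, El Patio 0.
Saffron has the most first-place votes.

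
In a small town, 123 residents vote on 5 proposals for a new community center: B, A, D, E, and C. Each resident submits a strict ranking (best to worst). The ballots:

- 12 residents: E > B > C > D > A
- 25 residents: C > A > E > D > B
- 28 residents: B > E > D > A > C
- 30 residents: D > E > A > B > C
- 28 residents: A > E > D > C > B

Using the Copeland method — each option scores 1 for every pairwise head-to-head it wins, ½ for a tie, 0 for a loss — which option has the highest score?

B: beats C; loses to A, D, and E → score 1.
A: beats B and C; loses to D and E → score 2.
D: beats B, A, and C; loses to E → score 3.
E: beats B, A, D, and C → score 4.
C: loses to B, A, D, and E → score 0.
E has the best pairwise record.

E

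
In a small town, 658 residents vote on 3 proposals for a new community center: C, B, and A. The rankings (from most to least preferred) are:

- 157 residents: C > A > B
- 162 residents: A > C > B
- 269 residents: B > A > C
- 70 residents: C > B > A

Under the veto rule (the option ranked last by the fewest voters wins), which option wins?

Last-place votes: C 269, B 319, A 70.
A is ranked last by the fewest voters, so A wins.

A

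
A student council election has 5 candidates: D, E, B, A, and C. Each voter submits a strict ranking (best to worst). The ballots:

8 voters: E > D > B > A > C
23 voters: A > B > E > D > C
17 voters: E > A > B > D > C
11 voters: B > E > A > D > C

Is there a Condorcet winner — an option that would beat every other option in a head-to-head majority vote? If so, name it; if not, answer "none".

none

Checking pairwise contests:
E beats D 59–0.
B beats E 34–25.
A beats B 40–19.
E beats A 36–23.
D beats C 59–0.
Every option loses at least one head-to-head, so there is no Condorcet winner.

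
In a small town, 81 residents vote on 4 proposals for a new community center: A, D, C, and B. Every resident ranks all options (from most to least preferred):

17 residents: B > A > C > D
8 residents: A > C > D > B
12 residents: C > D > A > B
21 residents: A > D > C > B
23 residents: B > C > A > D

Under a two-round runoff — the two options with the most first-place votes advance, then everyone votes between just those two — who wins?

A

Round 1 first-place votes: A 29, D 0, C 12, B 40.
B and A advance.
Runoff: B is preferred to A by 40 voters; A by 41.
A wins the runoff.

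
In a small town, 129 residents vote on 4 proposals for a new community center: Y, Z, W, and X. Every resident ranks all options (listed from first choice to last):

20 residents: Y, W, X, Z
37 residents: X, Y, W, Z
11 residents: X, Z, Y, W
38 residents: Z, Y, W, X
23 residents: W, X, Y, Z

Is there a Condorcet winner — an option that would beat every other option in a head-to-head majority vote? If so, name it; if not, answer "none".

Checking pairwise contests:
X beats Y 71–58.
Y beats Z 80–49.
Y beats W 106–23.
W beats X 81–48.
Every option loses at least one head-to-head, so there is no Condorcet winner.

none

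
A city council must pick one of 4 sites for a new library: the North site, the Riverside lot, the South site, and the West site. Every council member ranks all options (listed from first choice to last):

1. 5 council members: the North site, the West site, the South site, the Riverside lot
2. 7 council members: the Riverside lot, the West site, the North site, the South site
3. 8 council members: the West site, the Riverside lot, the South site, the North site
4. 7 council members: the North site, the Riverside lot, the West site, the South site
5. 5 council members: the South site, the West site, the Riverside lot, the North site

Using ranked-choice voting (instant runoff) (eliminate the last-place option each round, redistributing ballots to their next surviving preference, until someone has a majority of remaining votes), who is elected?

Round 1: the North site 12, the Riverside lot 7, the South site 5, the West site 8. Eliminate the South site.
Round 2: the North site 12, the Riverside lot 7, the West site 13. Eliminate the Riverside lot.
Round 3: the North site 12, the West site 20. The West site has a majority.

the West site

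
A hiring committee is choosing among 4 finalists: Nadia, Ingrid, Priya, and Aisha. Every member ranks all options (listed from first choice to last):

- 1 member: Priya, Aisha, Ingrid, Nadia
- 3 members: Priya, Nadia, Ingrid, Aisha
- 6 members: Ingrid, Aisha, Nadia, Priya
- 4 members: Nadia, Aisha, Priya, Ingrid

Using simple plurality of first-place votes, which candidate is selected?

Ingrid

First-place votes: Nadia 4, Ingrid 6, Priya 4, Aisha 0.
Ingrid has the most first-place votes.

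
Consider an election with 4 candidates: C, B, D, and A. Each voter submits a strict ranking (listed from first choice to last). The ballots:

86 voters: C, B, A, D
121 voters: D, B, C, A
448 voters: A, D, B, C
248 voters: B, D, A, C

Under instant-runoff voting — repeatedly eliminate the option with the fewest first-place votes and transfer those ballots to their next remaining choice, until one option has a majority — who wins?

Round 1: C 86, B 248, D 121, A 448. Eliminate C.
Round 2: B 334, D 121, A 448. Eliminate D.
Round 3: B 455, A 448. B has a majority.

B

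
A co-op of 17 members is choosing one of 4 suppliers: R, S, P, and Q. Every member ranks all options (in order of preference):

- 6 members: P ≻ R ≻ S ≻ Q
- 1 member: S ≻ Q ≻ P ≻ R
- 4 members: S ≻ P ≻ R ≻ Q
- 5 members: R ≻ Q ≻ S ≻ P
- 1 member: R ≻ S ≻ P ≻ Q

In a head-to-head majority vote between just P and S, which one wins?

Voters preferring P to S: 6; preferring S to P: 11.
S wins the head-to-head.

S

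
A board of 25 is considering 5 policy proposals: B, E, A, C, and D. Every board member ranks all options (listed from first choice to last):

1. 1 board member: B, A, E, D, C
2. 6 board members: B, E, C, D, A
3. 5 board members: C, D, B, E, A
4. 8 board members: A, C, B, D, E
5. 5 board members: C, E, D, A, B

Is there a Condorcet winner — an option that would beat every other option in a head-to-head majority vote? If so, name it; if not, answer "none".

C

C vs B: 18–7 for C.
C vs E: 18–7 for C.
C vs A: 16–9 for C.
C vs D: 24–1 for C.
C beats every other option head-to-head.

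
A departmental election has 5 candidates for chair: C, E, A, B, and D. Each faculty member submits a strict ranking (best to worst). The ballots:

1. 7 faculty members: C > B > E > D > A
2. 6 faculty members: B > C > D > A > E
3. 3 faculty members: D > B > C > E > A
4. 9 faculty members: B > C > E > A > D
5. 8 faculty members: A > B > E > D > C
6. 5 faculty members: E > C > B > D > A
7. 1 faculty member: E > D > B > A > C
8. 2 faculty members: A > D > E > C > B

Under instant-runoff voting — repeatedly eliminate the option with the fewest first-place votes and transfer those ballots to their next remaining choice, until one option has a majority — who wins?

B

Round 1: C 7, E 6, A 10, B 15, D 3. Eliminate D.
Round 2: C 7, E 6, A 10, B 18. Eliminate E.
Round 3: C 12, A 10, B 19. Eliminate A.
Round 4: C 14, B 27. B has a majority.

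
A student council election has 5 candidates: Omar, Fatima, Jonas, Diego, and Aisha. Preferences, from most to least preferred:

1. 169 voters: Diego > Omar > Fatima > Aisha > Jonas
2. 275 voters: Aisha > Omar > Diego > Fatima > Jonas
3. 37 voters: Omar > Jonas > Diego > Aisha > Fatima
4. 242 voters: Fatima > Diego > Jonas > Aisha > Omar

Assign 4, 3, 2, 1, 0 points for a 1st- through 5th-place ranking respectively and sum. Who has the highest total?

Omar: 169·3 + 275·3 + 37·4 + 242·0 = 1480
Fatima: 169·2 + 275·1 + 37·0 + 242·4 = 1581
Jonas: 169·0 + 275·0 + 37·3 + 242·2 = 595
Diego: 169·4 + 275·2 + 37·2 + 242·3 = 2026
Aisha: 169·1 + 275·4 + 37·1 + 242·1 = 1548
Diego has the highest Borda score (2026).

Diego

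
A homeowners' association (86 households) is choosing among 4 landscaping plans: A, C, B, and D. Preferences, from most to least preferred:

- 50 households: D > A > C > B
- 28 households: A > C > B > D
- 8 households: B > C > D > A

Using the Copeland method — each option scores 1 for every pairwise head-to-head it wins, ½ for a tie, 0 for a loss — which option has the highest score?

A: beats C and B; loses to D → score 2.
C: beats B; loses to A and D → score 1.
B: loses to A, C, and D → score 0.
D: beats A, C, and B → score 3.
D has the best pairwise record.

D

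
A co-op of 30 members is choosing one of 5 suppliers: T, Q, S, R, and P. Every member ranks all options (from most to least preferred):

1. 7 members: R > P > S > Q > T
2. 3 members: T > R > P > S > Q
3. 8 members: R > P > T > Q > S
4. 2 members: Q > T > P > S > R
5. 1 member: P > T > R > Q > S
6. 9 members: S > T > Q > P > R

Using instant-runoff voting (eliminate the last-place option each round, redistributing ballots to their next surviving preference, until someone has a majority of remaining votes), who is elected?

R

Round 1: T 3, Q 2, S 9, R 15, P 1. Eliminate P.
Round 2: T 4, Q 2, S 9, R 15. Eliminate Q.
Round 3: T 6, S 9, R 15. Eliminate T.
Round 4: S 11, R 19. R has a majority.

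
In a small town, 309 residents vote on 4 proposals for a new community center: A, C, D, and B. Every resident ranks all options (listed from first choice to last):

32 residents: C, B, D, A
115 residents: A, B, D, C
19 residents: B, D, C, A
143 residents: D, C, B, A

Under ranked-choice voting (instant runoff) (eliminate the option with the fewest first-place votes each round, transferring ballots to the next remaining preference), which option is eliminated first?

Round 1: A 115, C 32, D 143, B 19. Eliminate B.

B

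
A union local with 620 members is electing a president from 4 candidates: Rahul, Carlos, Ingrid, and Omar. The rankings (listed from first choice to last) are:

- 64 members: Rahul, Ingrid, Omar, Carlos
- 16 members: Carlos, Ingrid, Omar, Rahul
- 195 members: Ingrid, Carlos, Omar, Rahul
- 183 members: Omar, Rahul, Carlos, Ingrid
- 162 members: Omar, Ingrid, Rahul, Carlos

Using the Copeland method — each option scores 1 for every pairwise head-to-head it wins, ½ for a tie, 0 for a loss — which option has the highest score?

Rahul: beats Carlos; loses to Ingrid and Omar → score 1.
Carlos: loses to Rahul, Ingrid, and Omar → score 0.
Ingrid: beats Rahul and Carlos; loses to Omar → score 2.
Omar: beats Rahul, Carlos, and Ingrid → score 3.
Omar has the best pairwise record.

Omar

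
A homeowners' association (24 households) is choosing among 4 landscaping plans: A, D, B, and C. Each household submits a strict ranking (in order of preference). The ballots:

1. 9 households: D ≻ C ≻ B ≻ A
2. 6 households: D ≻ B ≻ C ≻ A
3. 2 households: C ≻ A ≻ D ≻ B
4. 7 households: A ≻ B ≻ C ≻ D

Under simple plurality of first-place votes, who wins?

D

First-place votes: A 7, D 15, B 0, C 2.
D has the most first-place votes.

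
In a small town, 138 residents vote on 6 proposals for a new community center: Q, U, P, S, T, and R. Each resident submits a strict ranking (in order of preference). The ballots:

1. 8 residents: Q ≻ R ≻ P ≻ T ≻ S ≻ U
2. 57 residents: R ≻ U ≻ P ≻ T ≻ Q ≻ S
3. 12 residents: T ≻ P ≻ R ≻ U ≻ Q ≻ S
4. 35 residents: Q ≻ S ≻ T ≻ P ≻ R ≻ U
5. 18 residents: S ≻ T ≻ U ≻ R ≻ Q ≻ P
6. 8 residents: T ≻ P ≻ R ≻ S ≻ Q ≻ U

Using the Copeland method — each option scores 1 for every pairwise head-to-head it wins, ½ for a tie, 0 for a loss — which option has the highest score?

Q: beats S; loses to U, P, T, and R → score 1.
U: beats Q and P; ties S; loses to T and R → score 2.5.
P: beats Q and S; loses to U, T, and R → score 2.
S: ties U; loses to Q, P, T, and R → score 0.5.
T: beats Q, U, P, S, and R → score 5.
R: beats Q, U, P, and S; loses to T → score 4.
T has the best pairwise record.

T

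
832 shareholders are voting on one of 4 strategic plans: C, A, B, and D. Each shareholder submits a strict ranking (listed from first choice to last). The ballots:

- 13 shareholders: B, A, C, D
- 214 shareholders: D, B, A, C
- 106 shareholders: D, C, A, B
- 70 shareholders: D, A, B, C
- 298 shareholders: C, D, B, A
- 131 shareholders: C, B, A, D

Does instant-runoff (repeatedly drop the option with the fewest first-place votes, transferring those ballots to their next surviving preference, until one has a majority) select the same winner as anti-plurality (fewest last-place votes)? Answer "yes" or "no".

no

Instant-runoff — R1 C 429, A 0, B 13, D 390 (C winner). Winner: C.
Anti-plurality — last-place votes: C 284, A 298, B 106, D 144. Winner: B.
The two methods disagree.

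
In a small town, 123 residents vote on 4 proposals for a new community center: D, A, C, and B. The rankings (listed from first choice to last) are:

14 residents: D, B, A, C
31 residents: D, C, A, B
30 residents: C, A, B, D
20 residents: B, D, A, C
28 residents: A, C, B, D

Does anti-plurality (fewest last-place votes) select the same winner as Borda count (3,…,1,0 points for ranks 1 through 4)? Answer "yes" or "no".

Anti-plurality — last-place votes: D 58, A 0, C 34, B 31. Winner: A.
Borda — scores: D 175, A 209, C 208, B 146. Winner: A.
The two methods agree.

yes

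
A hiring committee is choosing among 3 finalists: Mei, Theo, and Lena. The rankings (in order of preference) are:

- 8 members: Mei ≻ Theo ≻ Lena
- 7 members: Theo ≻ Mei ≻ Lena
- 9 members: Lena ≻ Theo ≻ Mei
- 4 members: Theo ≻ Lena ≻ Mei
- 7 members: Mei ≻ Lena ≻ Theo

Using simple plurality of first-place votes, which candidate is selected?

Mei

First-place votes: Mei 15, Theo 11, Lena 9.
Mei has the most first-place votes.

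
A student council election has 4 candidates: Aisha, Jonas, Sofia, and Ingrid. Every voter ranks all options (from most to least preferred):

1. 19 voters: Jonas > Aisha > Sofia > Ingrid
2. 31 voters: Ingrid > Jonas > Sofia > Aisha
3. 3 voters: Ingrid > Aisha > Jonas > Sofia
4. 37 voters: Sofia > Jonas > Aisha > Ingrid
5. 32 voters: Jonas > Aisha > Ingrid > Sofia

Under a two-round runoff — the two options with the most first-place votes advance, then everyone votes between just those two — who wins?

Round 1 first-place votes: Aisha 0, Jonas 51, Sofia 37, Ingrid 34.
Jonas and Sofia advance.
Runoff: Jonas is preferred to Sofia by 85 voters; Sofia by 37.
Jonas wins the runoff.

Jonas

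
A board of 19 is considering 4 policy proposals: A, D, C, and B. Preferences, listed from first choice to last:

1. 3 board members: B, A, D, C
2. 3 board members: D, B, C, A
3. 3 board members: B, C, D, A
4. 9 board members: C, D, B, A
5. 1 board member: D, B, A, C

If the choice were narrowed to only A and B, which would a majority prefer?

Voters preferring A to B: 0; preferring B to A: 19.
B wins the head-to-head.

B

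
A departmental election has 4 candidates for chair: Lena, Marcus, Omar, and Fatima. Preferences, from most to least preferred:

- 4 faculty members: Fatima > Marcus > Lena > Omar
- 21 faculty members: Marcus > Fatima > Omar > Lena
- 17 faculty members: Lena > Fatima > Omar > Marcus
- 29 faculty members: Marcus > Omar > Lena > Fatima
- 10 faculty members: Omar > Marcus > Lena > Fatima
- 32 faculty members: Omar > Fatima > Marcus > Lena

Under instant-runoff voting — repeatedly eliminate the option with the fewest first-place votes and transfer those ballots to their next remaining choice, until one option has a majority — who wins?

Round 1: Lena 17, Marcus 50, Omar 42, Fatima 4. Eliminate Fatima.
Round 2: Lena 17, Marcus 54, Omar 42. Eliminate Lena.
Round 3: Marcus 54, Omar 59. Omar has a majority.

Omar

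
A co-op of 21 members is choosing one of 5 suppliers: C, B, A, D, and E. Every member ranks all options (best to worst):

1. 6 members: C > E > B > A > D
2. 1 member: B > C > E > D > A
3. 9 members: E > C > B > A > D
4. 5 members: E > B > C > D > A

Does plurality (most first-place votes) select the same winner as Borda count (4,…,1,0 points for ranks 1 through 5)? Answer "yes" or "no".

Plurality — first-place votes: C 6, B 1, A 0, D 0, E 14. Winner: E.
Borda — scores: C 64, B 49, A 15, D 6, E 76. Winner: E.
The two methods agree.

yes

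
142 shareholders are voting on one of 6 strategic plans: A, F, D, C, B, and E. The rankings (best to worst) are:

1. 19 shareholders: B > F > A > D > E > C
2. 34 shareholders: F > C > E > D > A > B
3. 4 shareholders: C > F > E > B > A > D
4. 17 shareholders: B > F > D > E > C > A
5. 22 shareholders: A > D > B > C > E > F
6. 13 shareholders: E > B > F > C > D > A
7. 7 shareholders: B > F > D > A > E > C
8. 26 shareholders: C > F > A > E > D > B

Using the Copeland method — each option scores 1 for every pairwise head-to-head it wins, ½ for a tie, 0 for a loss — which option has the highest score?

A: beats B and E; ties D; loses to F and C → score 2.5.
F: beats A, D, C, and E; loses to B → score 4.
D: beats B; ties A; loses to F, C, and E → score 1.5.
C: beats A, D, and E; loses to F and B → score 3.
B: beats F and C; loses to A, D, and E → score 2.
E: beats D and B; loses to A, F, and C → score 2.
F has the best pairwise record.

F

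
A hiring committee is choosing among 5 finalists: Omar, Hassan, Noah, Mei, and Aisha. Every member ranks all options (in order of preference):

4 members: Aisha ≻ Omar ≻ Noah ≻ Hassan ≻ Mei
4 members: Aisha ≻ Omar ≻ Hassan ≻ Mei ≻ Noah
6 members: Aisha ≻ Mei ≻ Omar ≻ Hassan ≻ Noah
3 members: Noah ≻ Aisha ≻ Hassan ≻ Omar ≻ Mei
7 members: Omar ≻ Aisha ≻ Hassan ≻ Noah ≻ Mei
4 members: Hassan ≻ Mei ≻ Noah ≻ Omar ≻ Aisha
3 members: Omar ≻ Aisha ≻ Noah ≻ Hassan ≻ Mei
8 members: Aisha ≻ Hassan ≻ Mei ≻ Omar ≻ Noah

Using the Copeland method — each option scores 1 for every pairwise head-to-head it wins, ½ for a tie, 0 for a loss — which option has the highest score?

Aisha

Omar: beats Hassan, Noah, and Mei; loses to Aisha → score 3.
Hassan: beats Noah and Mei; loses to Omar and Aisha → score 2.
Noah: loses to Omar, Hassan, Mei, and Aisha → score 0.
Mei: beats Noah; loses to Omar, Hassan, and Aisha → score 1.
Aisha: beats Omar, Hassan, Noah, and Mei → score 4.
Aisha has the best pairwise record.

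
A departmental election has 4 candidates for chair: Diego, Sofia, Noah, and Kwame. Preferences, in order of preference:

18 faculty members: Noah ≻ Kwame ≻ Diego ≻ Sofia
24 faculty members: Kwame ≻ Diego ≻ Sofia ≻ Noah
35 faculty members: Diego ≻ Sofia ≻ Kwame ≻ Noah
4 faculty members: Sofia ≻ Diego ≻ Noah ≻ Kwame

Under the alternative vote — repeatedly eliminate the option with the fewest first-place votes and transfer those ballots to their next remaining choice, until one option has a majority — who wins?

Round 1: Diego 35, Sofia 4, Noah 18, Kwame 24. Eliminate Sofia.
Round 2: Diego 39, Noah 18, Kwame 24. Eliminate Noah.
Round 3: Diego 39, Kwame 42. Kwame has a majority.

Kwame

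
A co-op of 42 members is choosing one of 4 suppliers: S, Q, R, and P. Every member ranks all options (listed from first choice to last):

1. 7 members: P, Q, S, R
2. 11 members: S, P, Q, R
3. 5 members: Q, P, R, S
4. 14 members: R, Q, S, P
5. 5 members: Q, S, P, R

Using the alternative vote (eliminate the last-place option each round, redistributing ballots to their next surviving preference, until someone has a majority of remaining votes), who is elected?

Q

Round 1: S 11, Q 10, R 14, P 7. Eliminate P.
Round 2: S 11, Q 17, R 14. Eliminate S.
Round 3: Q 28, R 14. Q has a majority.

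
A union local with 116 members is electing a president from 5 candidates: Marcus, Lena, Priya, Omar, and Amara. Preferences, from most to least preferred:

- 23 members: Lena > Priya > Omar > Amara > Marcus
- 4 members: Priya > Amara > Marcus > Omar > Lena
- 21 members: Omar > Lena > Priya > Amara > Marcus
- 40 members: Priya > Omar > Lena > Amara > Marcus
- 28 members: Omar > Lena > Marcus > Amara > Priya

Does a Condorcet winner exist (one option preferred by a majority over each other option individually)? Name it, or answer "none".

none

Checking pairwise contests:
Lena beats Marcus 112–4.
Omar beats Lena 93–23.
Lena beats Priya 72–44.
Priya beats Omar 67–49.
Lena beats Amara 112–4.
Every option loses at least one head-to-head, so there is no Condorcet winner.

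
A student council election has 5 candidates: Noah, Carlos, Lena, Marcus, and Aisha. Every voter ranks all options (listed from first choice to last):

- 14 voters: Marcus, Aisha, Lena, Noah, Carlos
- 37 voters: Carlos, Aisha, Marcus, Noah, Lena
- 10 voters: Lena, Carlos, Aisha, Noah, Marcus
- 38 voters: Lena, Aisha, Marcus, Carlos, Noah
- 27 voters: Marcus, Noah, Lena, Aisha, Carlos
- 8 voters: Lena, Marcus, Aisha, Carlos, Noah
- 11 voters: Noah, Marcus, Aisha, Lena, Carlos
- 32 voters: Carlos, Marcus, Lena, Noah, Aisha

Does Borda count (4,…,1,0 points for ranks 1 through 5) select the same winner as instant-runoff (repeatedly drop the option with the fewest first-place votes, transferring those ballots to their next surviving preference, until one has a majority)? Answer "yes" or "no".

Borda — scores: Noah 218, Carlos 352, Lena 381, Marcus 467, Aisha 352. Winner: Marcus.
Instant-runoff — R1 Noah 11, Carlos 69, Lena 56, Marcus 41, Aisha 0 (Aisha out); R2 Noah 11, Carlos 69, Lena 56, Marcus 41 (Noah out); R3 Carlos 69, Lena 56, Marcus 52 (Marcus out); R4 Carlos 69, Lena 108 (Lena winner). Winner: Lena.
The two methods disagree.

no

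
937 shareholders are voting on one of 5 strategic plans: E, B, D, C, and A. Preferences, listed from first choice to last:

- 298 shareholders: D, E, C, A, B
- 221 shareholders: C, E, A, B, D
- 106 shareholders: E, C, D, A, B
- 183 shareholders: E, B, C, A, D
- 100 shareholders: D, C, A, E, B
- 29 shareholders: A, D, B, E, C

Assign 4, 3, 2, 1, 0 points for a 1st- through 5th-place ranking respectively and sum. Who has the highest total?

E: 298·3 + 221·3 + 106·4 + 183·4 + 100·1 + 29·1 = 2842
B: 298·0 + 221·1 + 106·0 + 183·3 + 100·0 + 29·2 = 828
D: 298·4 + 221·0 + 106·2 + 183·0 + 100·4 + 29·3 = 1891
C: 298·2 + 221·4 + 106·3 + 183·2 + 100·3 + 29·0 = 2464
A: 298·1 + 221·2 + 106·1 + 183·1 + 100·2 + 29·4 = 1345
E has the highest Borda score (2842).

E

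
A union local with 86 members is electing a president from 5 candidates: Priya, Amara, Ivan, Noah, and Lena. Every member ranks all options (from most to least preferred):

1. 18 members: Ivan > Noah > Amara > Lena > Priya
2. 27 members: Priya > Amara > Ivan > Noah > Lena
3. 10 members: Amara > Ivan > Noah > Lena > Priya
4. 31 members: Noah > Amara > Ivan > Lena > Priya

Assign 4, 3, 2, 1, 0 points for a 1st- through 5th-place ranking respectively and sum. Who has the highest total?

Amara

Priya: 18·0 + 27·4 + 10·0 + 31·0 = 108
Amara: 18·2 + 27·3 + 10·4 + 31·3 = 250
Ivan: 18·4 + 27·2 + 10·3 + 31·2 = 218
Noah: 18·3 + 27·1 + 10·2 + 31·4 = 225
Lena: 18·1 + 27·0 + 10·1 + 31·1 = 59
Amara has the highest Borda score (250).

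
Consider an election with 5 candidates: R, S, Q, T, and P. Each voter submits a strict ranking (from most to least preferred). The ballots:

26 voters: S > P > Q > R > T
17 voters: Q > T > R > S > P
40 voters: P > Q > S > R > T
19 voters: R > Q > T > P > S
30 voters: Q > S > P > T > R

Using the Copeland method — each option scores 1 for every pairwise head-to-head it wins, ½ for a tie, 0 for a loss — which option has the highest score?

Q

R: beats T; loses to S, Q, and P → score 1.
S: beats R, T, and P; loses to Q → score 3.
Q: beats R, S, and T; ties P → score 3.5.
T: loses to R, S, Q, and P → score 0.
P: beats R and T; ties Q; loses to S → score 2.5.
Q has the best pairwise record.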